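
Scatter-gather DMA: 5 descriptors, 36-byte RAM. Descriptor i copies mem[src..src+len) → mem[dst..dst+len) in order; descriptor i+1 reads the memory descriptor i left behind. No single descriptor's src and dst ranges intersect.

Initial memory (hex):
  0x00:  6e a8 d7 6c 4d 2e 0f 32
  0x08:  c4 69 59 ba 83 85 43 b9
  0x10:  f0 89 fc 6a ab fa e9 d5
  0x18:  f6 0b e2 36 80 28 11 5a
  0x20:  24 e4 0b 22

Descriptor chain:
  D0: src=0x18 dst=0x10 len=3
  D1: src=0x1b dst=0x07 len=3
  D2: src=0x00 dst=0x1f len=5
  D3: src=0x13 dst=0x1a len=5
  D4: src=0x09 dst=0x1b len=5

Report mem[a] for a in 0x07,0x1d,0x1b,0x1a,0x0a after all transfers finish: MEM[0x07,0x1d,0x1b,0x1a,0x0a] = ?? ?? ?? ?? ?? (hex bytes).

MEM[0x07,0x1d,0x1b,0x1a,0x0a] = 36 ba 28 6a 59

#0 dst[0x10+3] := {0xf6,0x0b,0xe2}
#1 dst[0x07+3] := {0x36,0x80,0x28}
#2 dst[0x1f+5] := {0x6e,0xa8,0xd7,0x6c,0x4d}
#3 dst[0x1a+5] := {0x6a,0xab,0xfa,0xe9,0xd5}
#4 dst[0x1b+5] := {0x28,0x59,0xba,0x83,0x85}
query mem[0x07]=0x36, mem[0x1d]=0xba, mem[0x1b]=0x28, mem[0x1a]=0x6a, mem[0x0a]=0x59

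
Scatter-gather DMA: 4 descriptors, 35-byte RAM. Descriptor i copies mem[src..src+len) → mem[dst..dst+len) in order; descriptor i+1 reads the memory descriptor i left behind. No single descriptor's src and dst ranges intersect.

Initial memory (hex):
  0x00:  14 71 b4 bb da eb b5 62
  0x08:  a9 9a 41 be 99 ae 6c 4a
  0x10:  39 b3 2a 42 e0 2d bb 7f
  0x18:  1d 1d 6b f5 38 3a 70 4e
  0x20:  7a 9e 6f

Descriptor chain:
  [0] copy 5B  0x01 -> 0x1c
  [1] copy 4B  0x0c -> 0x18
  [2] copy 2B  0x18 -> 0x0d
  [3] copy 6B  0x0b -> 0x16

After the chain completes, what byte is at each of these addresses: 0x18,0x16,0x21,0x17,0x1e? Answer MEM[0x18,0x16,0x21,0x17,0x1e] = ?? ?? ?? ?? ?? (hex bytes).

D0: mem[0x1c..0x20] <- [71 b4 bb da eb]
D1: mem[0x18..0x1b] <- [99 ae 6c 4a]
D2: mem[0x0d..0x0e] <- [99 ae]
D3: mem[0x16..0x1b] <- [be 99 99 ae 4a 39]
query mem[0x18]=0x99, mem[0x16]=0xbe, mem[0x21]=0x9e, mem[0x17]=0x99, mem[0x1e]=0xbb

MEM[0x18,0x16,0x21,0x17,0x1e] = 99 be 9e 99 bb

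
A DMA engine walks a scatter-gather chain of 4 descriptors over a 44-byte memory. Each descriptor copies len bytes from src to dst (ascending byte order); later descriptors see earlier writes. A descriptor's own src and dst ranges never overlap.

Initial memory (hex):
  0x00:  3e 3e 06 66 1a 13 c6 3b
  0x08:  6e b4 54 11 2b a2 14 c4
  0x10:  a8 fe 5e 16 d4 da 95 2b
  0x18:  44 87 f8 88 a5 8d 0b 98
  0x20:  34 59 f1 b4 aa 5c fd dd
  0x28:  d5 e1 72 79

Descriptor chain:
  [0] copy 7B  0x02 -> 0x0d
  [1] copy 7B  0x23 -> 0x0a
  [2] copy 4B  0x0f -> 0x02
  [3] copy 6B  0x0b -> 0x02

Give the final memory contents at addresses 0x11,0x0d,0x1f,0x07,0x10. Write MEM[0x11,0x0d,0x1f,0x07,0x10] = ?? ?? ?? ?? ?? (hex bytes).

MEM[0x11,0x0d,0x1f,0x07,0x10] = c6 fd 98 e1 e1

#0 dst[0x0d+7] := {0x06,0x66,0x1a,0x13,0xc6,0x3b,0x6e}
#1 dst[0x0a+7] := {0xb4,0xaa,0x5c,0xfd,0xdd,0xd5,0xe1}
#2 dst[0x02+4] := {0xd5,0xe1,0xc6,0x3b}
#3 dst[0x02+6] := {0xaa,0x5c,0xfd,0xdd,0xd5,0xe1}
query mem[0x11]=0xc6, mem[0x0d]=0xfd, mem[0x1f]=0x98, mem[0x07]=0xe1, mem[0x10]=0xe1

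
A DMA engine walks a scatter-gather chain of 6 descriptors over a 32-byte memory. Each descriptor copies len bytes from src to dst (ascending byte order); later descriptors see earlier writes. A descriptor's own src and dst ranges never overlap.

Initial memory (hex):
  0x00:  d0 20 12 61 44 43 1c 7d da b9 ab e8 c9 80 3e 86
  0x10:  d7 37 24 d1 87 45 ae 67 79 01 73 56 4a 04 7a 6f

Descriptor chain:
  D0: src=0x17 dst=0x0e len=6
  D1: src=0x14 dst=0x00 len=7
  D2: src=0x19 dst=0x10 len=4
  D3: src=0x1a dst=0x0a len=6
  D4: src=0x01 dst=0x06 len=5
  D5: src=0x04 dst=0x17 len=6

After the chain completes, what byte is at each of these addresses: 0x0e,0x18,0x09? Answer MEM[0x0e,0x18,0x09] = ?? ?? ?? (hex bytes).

MEM[0x0e,0x18,0x09] = 7a 01 79

  after D0: wrote 6B at 0x0e = 67790173564a
  after D1: wrote 7B at 0x00 = 8745ae67790173
  after D2: wrote 4B at 0x10 = 0173564a
  after D3: wrote 6B at 0x0a = 73564a047a6f
  after D4: wrote 5B at 0x06 = 45ae677901
  after D5: wrote 6B at 0x17 = 790145ae6779
query mem[0x0e]=0x7a, mem[0x18]=0x01, mem[0x09]=0x79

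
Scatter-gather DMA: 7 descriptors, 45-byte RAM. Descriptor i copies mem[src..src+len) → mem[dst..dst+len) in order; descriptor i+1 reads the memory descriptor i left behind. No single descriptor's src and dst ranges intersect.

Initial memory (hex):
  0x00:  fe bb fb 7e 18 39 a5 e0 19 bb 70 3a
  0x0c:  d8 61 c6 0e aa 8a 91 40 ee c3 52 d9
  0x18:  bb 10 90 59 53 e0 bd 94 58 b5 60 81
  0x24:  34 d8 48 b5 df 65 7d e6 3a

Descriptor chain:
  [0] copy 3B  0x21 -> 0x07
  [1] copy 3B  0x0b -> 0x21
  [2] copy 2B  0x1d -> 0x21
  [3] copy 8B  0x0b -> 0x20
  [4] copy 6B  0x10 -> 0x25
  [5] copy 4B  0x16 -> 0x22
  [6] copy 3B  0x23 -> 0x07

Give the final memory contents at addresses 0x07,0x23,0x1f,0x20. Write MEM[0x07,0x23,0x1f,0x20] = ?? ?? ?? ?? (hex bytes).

MEM[0x07,0x23,0x1f,0x20] = d9 d9 94 3a

#0 dst[0x07+3] := {0xb5,0x60,0x81}
#1 dst[0x21+3] := {0x3a,0xd8,0x61}
#2 dst[0x21+2] := {0xe0,0xbd}
#3 dst[0x20+8] := {0x3a,0xd8,0x61,0xc6,0x0e,0xaa,0x8a,0x91}
#4 dst[0x25+6] := {0xaa,0x8a,0x91,0x40,0xee,0xc3}
#5 dst[0x22+4] := {0x52,0xd9,0xbb,0x10}
#6 dst[0x07+3] := {0xd9,0xbb,0x10}
query mem[0x07]=0xd9, mem[0x23]=0xd9, mem[0x1f]=0x94, mem[0x20]=0x3a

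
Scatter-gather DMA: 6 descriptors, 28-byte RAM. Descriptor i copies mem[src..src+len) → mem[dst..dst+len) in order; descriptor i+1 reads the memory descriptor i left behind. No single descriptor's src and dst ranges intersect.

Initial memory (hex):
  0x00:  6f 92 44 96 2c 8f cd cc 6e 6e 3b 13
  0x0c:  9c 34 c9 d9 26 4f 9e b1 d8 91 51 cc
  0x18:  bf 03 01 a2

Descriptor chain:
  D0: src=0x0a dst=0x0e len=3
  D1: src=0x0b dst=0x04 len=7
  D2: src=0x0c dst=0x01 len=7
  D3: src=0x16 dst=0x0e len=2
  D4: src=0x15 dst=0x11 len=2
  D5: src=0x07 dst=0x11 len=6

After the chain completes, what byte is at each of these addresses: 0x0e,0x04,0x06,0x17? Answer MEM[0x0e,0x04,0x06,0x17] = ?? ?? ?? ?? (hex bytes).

  after D0: wrote 3B at 0x0e = 3b139c
  after D1: wrote 7B at 0x04 = 139c343b139c4f
  after D2: wrote 7B at 0x01 = 9c343b139c4f9e
  after D3: wrote 2B at 0x0e = 51cc
  after D4: wrote 2B at 0x11 = 9151
  after D5: wrote 6B at 0x11 = 9e139c4f139c
query mem[0x0e]=0x51, mem[0x04]=0x13, mem[0x06]=0x4f, mem[0x17]=0xcc

MEM[0x0e,0x04,0x06,0x17] = 51 13 4f cc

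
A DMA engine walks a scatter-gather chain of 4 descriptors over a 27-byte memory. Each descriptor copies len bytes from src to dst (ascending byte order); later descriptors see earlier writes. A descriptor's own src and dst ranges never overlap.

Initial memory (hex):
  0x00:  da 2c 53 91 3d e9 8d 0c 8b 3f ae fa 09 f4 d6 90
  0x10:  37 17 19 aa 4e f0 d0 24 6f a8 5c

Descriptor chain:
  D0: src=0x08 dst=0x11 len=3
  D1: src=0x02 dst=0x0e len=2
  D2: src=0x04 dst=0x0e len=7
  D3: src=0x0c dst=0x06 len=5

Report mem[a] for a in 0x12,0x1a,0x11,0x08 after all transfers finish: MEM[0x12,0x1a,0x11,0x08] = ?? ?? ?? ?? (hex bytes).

  after D0: wrote 3B at 0x11 = 8b3fae
  after D1: wrote 2B at 0x0e = 5391
  after D2: wrote 7B at 0x0e = 3de98d0c8b3fae
  after D3: wrote 5B at 0x06 = 09f43de98d
query mem[0x12]=0x8b, mem[0x1a]=0x5c, mem[0x11]=0x0c, mem[0x08]=0x3d

MEM[0x12,0x1a,0x11,0x08] = 8b 5c 0c 3d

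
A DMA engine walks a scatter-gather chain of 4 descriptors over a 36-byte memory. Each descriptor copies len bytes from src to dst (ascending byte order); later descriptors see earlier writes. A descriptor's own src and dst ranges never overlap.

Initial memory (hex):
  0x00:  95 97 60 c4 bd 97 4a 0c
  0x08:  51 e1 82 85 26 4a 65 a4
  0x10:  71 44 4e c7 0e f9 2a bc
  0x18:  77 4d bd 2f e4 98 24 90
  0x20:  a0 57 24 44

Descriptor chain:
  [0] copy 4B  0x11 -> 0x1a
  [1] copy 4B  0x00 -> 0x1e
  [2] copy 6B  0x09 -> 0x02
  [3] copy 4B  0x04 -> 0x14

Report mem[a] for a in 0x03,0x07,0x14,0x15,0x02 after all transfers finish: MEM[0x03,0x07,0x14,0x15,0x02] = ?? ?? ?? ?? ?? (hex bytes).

MEM[0x03,0x07,0x14,0x15,0x02] = 82 65 85 26 e1

#0 dst[0x1a+4] := {0x44,0x4e,0xc7,0x0e}
#1 dst[0x1e+4] := {0x95,0x97,0x60,0xc4}
#2 dst[0x02+6] := {0xe1,0x82,0x85,0x26,0x4a,0x65}
#3 dst[0x14+4] := {0x85,0x26,0x4a,0x65}
query mem[0x03]=0x82, mem[0x07]=0x65, mem[0x14]=0x85, mem[0x15]=0x26, mem[0x02]=0xe1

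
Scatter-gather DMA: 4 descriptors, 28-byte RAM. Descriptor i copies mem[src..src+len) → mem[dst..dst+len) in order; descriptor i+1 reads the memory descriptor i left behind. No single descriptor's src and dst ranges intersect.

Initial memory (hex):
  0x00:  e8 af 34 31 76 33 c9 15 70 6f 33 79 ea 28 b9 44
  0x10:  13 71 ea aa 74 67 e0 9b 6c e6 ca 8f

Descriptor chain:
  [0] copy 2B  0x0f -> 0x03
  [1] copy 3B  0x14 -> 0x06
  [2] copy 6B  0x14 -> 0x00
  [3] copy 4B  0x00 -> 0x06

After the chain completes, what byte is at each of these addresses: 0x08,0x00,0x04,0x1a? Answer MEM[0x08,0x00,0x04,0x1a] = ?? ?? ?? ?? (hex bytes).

[0] 0x0f->0x03 len=2 : 44 13
[1] 0x14->0x06 len=3 : 74 67 e0
[2] 0x14->0x00 len=6 : 74 67 e0 9b 6c e6
[3] 0x00->0x06 len=4 : 74 67 e0 9b
query mem[0x08]=0xe0, mem[0x00]=0x74, mem[0x04]=0x6c, mem[0x1a]=0xca

MEM[0x08,0x00,0x04,0x1a] = e0 74 6c ca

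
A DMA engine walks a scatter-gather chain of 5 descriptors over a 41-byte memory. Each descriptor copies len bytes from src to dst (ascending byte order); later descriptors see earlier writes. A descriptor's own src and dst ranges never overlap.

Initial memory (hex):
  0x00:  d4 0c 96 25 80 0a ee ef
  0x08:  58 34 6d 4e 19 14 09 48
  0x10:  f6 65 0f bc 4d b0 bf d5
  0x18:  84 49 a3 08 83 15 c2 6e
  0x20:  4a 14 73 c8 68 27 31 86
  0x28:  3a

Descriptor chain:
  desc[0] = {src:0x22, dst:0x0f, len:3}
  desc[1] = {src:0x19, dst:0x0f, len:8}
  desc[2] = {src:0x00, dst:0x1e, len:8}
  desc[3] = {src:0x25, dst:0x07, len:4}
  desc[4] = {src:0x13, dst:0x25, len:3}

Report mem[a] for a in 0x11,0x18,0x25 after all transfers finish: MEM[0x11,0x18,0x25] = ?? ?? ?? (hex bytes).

[0] 0x22->0x0f len=3 : 73 c8 68
[1] 0x19->0x0f len=8 : 49 a3 08 83 15 c2 6e 4a
[2] 0x00->0x1e len=8 : d4 0c 96 25 80 0a ee ef
[3] 0x25->0x07 len=4 : ef 31 86 3a
[4] 0x13->0x25 len=3 : 15 c2 6e
query mem[0x11]=0x08, mem[0x18]=0x84, mem[0x25]=0x15

MEM[0x11,0x18,0x25] = 08 84 15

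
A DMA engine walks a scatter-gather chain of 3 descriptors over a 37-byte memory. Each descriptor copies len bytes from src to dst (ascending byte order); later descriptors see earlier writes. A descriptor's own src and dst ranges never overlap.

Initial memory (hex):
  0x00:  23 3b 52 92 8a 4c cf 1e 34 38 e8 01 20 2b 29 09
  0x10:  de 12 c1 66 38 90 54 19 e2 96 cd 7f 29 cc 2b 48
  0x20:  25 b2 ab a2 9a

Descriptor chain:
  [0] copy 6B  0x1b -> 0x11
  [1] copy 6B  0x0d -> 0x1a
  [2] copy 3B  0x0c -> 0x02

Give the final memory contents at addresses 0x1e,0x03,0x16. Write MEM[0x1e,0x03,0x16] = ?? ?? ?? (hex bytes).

MEM[0x1e,0x03,0x16] = 7f 2b 25

D0: mem[0x11..0x16] <- [7f 29 cc 2b 48 25]
D1: mem[0x1a..0x1f] <- [2b 29 09 de 7f 29]
D2: mem[0x02..0x04] <- [20 2b 29]
query mem[0x1e]=0x7f, mem[0x03]=0x2b, mem[0x16]=0x25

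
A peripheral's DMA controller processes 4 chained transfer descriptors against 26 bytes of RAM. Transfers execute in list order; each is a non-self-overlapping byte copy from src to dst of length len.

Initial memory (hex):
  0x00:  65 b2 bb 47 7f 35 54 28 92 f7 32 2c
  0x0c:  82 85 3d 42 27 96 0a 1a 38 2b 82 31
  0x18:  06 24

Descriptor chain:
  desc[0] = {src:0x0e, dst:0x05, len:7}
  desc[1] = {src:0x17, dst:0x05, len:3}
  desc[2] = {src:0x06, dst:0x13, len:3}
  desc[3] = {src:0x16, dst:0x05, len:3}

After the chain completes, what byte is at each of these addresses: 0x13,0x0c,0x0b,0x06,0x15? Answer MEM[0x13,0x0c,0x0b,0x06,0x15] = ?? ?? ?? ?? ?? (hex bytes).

MEM[0x13,0x0c,0x0b,0x06,0x15] = 06 82 38 31 96

[0] 0x0e->0x05 len=7 : 3d 42 27 96 0a 1a 38
[1] 0x17->0x05 len=3 : 31 06 24
[2] 0x06->0x13 len=3 : 06 24 96
[3] 0x16->0x05 len=3 : 82 31 06
query mem[0x13]=0x06, mem[0x0c]=0x82, mem[0x0b]=0x38, mem[0x06]=0x31, mem[0x15]=0x96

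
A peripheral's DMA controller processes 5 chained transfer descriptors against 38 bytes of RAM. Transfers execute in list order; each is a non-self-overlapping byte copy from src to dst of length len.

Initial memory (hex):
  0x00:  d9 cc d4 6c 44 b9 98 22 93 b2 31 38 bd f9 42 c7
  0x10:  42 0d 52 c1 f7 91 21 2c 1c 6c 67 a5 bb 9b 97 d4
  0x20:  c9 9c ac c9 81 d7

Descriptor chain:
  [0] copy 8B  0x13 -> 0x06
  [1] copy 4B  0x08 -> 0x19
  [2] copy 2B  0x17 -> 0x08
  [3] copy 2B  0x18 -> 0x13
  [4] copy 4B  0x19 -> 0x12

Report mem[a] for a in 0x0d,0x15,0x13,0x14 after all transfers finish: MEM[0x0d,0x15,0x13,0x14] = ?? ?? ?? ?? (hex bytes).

[0] 0x13->0x06 len=8 : c1 f7 91 21 2c 1c 6c 67
[1] 0x08->0x19 len=4 : 91 21 2c 1c
[2] 0x17->0x08 len=2 : 2c 1c
[3] 0x18->0x13 len=2 : 1c 91
[4] 0x19->0x12 len=4 : 91 21 2c 1c
query mem[0x0d]=0x67, mem[0x15]=0x1c, mem[0x13]=0x21, mem[0x14]=0x2c

MEM[0x0d,0x15,0x13,0x14] = 67 1c 21 2c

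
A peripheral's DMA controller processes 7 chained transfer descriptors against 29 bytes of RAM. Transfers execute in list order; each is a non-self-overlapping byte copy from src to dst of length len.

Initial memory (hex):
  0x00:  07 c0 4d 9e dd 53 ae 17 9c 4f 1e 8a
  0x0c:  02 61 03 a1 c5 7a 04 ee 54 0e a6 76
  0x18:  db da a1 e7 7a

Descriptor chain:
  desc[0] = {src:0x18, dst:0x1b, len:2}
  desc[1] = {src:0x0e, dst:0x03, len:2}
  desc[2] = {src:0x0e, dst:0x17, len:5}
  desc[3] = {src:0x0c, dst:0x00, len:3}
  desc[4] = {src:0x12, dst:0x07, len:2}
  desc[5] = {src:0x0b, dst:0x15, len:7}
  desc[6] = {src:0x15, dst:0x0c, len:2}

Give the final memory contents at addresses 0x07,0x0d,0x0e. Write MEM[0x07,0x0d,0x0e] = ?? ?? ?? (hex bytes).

MEM[0x07,0x0d,0x0e] = 04 02 03

[0] 0x18->0x1b len=2 : db da
[1] 0x0e->0x03 len=2 : 03 a1
[2] 0x0e->0x17 len=5 : 03 a1 c5 7a 04
[3] 0x0c->0x00 len=3 : 02 61 03
[4] 0x12->0x07 len=2 : 04 ee
[5] 0x0b->0x15 len=7 : 8a 02 61 03 a1 c5 7a
[6] 0x15->0x0c len=2 : 8a 02
query mem[0x07]=0x04, mem[0x0d]=0x02, mem[0x0e]=0x03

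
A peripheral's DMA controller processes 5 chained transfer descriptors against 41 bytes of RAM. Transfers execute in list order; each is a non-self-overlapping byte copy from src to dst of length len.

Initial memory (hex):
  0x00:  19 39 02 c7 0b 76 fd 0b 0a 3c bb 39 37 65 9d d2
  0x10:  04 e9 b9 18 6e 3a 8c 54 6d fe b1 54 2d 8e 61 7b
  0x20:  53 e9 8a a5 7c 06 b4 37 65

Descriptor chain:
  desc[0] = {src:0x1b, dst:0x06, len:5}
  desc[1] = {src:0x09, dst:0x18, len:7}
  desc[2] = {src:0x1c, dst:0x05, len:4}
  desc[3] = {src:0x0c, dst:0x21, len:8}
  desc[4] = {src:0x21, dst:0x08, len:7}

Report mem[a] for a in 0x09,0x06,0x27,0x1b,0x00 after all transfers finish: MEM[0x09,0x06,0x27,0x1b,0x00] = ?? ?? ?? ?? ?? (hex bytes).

MEM[0x09,0x06,0x27,0x1b,0x00] = 65 9d b9 37 19

#0 dst[0x06+5] := {0x54,0x2d,0x8e,0x61,0x7b}
#1 dst[0x18+7] := {0x61,0x7b,0x39,0x37,0x65,0x9d,0xd2}
#2 dst[0x05+4] := {0x65,0x9d,0xd2,0x7b}
#3 dst[0x21+8] := {0x37,0x65,0x9d,0xd2,0x04,0xe9,0xb9,0x18}
#4 dst[0x08+7] := {0x37,0x65,0x9d,0xd2,0x04,0xe9,0xb9}
query mem[0x09]=0x65, mem[0x06]=0x9d, mem[0x27]=0xb9, mem[0x1b]=0x37, mem[0x00]=0x19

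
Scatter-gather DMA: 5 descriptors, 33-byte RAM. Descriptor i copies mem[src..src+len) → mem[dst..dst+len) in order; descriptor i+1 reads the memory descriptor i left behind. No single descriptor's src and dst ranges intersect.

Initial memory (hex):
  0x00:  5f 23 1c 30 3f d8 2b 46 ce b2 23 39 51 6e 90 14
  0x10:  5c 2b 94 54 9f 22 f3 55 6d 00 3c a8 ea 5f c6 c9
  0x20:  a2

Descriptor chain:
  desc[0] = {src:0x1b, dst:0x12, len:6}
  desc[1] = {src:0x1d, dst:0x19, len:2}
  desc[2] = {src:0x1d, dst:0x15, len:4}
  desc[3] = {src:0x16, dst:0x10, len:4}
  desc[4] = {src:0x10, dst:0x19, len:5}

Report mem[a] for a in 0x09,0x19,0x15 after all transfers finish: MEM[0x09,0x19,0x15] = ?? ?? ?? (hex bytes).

MEM[0x09,0x19,0x15] = b2 c6 5f

D0: mem[0x12..0x17] <- [a8 ea 5f c6 c9 a2]
D1: mem[0x19..0x1a] <- [5f c6]
D2: mem[0x15..0x18] <- [5f c6 c9 a2]
D3: mem[0x10..0x13] <- [c6 c9 a2 5f]
D4: mem[0x19..0x1d] <- [c6 c9 a2 5f 5f]
query mem[0x09]=0xb2, mem[0x19]=0xc6, mem[0x15]=0x5f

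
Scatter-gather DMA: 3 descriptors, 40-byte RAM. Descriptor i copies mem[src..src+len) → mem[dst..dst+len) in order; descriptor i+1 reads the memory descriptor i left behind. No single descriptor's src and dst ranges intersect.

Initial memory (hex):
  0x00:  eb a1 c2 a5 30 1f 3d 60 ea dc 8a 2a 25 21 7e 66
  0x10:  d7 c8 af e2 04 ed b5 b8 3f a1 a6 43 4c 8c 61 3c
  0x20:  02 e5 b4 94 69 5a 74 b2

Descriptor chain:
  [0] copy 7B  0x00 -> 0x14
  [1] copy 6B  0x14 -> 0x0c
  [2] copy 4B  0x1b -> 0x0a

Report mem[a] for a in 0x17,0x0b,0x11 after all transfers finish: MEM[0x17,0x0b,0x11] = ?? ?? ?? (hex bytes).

MEM[0x17,0x0b,0x11] = a5 4c 1f

#0 dst[0x14+7] := {0xeb,0xa1,0xc2,0xa5,0x30,0x1f,0x3d}
#1 dst[0x0c+6] := {0xeb,0xa1,0xc2,0xa5,0x30,0x1f}
#2 dst[0x0a+4] := {0x43,0x4c,0x8c,0x61}
query mem[0x17]=0xa5, mem[0x0b]=0x4c, mem[0x11]=0x1f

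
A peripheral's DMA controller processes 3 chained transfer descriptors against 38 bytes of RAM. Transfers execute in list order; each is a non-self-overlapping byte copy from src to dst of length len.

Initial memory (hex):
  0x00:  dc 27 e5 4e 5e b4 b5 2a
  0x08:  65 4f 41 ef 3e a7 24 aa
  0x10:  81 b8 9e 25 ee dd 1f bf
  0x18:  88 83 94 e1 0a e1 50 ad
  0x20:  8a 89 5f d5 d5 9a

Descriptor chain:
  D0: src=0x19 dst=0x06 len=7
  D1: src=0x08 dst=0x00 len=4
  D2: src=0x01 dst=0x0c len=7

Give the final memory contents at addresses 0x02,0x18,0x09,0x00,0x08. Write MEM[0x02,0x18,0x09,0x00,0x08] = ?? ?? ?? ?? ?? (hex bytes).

MEM[0x02,0x18,0x09,0x00,0x08] = e1 88 0a e1 e1

[0] 0x19->0x06 len=7 : 83 94 e1 0a e1 50 ad
[1] 0x08->0x00 len=4 : e1 0a e1 50
[2] 0x01->0x0c len=7 : 0a e1 50 5e b4 83 94
query mem[0x02]=0xe1, mem[0x18]=0x88, mem[0x09]=0x0a, mem[0x00]=0xe1, mem[0x08]=0xe1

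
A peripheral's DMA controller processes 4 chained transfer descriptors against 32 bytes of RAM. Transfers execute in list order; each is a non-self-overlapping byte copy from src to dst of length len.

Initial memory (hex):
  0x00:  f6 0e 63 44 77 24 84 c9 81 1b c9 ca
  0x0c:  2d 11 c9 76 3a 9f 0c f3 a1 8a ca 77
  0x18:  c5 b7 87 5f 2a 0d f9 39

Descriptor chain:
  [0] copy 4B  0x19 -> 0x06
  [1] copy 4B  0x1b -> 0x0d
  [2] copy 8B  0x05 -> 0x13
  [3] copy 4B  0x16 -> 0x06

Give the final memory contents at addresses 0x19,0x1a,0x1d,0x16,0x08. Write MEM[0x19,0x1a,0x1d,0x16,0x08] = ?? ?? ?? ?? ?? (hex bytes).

[0] 0x19->0x06 len=4 : b7 87 5f 2a
[1] 0x1b->0x0d len=4 : 5f 2a 0d f9
[2] 0x05->0x13 len=8 : 24 b7 87 5f 2a c9 ca 2d
[3] 0x16->0x06 len=4 : 5f 2a c9 ca
query mem[0x19]=0xca, mem[0x1a]=0x2d, mem[0x1d]=0x0d, mem[0x16]=0x5f, mem[0x08]=0xc9

MEM[0x19,0x1a,0x1d,0x16,0x08] = ca 2d 0d 5f c9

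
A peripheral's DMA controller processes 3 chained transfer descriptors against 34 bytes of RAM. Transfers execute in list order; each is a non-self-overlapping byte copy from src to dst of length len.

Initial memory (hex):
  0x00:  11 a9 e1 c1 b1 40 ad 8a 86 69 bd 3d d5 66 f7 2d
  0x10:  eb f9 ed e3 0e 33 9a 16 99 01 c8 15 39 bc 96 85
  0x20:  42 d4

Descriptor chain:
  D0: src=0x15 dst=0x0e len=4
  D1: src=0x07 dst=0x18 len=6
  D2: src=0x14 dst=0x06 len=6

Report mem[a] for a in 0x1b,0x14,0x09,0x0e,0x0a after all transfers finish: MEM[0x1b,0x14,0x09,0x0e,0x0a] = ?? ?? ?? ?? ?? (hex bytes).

MEM[0x1b,0x14,0x09,0x0e,0x0a] = bd 0e 16 33 8a

D0: mem[0x0e..0x11] <- [33 9a 16 99]
D1: mem[0x18..0x1d] <- [8a 86 69 bd 3d d5]
D2: mem[0x06..0x0b] <- [0e 33 9a 16 8a 86]
query mem[0x1b]=0xbd, mem[0x14]=0x0e, mem[0x09]=0x16, mem[0x0e]=0x33, mem[0x0a]=0x8a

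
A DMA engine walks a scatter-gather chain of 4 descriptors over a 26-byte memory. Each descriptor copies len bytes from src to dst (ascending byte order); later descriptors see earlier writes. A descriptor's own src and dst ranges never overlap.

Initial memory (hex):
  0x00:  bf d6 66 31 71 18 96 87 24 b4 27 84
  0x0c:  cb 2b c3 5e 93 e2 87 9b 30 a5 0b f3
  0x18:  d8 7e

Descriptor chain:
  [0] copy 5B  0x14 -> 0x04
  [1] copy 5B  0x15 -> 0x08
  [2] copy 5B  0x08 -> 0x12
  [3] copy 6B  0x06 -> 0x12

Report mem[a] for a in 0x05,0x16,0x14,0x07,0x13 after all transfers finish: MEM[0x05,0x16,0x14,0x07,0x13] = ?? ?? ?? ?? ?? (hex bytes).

#0 dst[0x04+5] := {0x30,0xa5,0x0b,0xf3,0xd8}
#1 dst[0x08+5] := {0xa5,0x0b,0xf3,0xd8,0x7e}
#2 dst[0x12+5] := {0xa5,0x0b,0xf3,0xd8,0x7e}
#3 dst[0x12+6] := {0x0b,0xf3,0xa5,0x0b,0xf3,0xd8}
query mem[0x05]=0xa5, mem[0x16]=0xf3, mem[0x14]=0xa5, mem[0x07]=0xf3, mem[0x13]=0xf3

MEM[0x05,0x16,0x14,0x07,0x13] = a5 f3 a5 f3 f3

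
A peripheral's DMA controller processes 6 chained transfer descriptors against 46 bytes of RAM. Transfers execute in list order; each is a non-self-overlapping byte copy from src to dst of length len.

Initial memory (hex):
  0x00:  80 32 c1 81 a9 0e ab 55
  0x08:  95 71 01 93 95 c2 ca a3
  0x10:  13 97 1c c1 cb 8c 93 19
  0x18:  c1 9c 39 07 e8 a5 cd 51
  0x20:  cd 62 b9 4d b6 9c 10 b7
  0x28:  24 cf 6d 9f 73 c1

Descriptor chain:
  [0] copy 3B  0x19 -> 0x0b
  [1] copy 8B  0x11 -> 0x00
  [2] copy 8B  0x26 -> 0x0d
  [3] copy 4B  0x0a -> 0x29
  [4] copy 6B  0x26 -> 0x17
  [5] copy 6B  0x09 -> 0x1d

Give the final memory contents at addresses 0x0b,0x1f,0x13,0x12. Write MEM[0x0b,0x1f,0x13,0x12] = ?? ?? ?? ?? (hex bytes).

MEM[0x0b,0x1f,0x13,0x12] = 9c 9c 73 9f

D0: mem[0x0b..0x0d] <- [9c 39 07]
D1: mem[0x00..0x07] <- [97 1c c1 cb 8c 93 19 c1]
D2: mem[0x0d..0x14] <- [10 b7 24 cf 6d 9f 73 c1]
D3: mem[0x29..0x2c] <- [01 9c 39 10]
D4: mem[0x17..0x1c] <- [10 b7 24 01 9c 39]
D5: mem[0x1d..0x22] <- [71 01 9c 39 10 b7]
query mem[0x0b]=0x9c, mem[0x1f]=0x9c, mem[0x13]=0x73, mem[0x12]=0x9f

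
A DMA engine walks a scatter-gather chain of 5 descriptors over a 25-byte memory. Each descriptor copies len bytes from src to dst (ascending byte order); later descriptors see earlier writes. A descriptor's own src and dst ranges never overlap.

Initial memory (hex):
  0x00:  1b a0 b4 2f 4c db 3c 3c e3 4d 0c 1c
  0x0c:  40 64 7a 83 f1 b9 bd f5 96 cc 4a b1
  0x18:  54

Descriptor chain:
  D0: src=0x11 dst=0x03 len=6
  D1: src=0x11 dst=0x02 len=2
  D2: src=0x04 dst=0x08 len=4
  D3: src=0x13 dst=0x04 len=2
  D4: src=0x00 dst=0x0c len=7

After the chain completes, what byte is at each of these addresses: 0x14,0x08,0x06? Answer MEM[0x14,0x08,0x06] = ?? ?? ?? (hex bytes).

MEM[0x14,0x08,0x06] = 96 bd 96

#0 dst[0x03+6] := {0xb9,0xbd,0xf5,0x96,0xcc,0x4a}
#1 dst[0x02+2] := {0xb9,0xbd}
#2 dst[0x08+4] := {0xbd,0xf5,0x96,0xcc}
#3 dst[0x04+2] := {0xf5,0x96}
#4 dst[0x0c+7] := {0x1b,0xa0,0xb9,0xbd,0xf5,0x96,0x96}
query mem[0x14]=0x96, mem[0x08]=0xbd, mem[0x06]=0x96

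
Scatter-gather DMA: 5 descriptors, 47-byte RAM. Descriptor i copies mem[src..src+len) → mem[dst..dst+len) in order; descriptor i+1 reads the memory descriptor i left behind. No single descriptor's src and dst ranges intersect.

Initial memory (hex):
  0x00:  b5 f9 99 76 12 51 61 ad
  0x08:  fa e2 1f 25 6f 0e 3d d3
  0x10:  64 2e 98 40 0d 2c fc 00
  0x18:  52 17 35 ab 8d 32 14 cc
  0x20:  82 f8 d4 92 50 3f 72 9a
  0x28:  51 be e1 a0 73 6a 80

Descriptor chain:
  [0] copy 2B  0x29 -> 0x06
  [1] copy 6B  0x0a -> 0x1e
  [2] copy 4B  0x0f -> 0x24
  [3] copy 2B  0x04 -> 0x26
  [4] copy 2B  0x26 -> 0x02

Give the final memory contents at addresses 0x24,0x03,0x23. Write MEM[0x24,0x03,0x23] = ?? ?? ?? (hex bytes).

D0: mem[0x06..0x07] <- [be e1]
D1: mem[0x1e..0x23] <- [1f 25 6f 0e 3d d3]
D2: mem[0x24..0x27] <- [d3 64 2e 98]
D3: mem[0x26..0x27] <- [12 51]
D4: mem[0x02..0x03] <- [12 51]
query mem[0x24]=0xd3, mem[0x03]=0x51, mem[0x23]=0xd3

MEM[0x24,0x03,0x23] = d3 51 d3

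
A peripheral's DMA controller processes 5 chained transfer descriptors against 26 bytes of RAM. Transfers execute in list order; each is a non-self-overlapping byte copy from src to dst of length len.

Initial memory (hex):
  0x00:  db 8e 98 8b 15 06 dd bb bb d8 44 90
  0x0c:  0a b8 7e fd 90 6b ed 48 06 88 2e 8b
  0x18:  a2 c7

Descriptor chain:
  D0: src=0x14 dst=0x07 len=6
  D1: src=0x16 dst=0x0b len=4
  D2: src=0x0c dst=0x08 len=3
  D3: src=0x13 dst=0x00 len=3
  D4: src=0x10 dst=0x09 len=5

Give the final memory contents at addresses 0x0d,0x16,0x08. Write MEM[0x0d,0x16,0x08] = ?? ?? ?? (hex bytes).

MEM[0x0d,0x16,0x08] = 06 2e 8b

  after D0: wrote 6B at 0x07 = 06882e8ba2c7
  after D1: wrote 4B at 0x0b = 2e8ba2c7
  after D2: wrote 3B at 0x08 = 8ba2c7
  after D3: wrote 3B at 0x00 = 480688
  after D4: wrote 5B at 0x09 = 906bed4806
query mem[0x0d]=0x06, mem[0x16]=0x2e, mem[0x08]=0x8b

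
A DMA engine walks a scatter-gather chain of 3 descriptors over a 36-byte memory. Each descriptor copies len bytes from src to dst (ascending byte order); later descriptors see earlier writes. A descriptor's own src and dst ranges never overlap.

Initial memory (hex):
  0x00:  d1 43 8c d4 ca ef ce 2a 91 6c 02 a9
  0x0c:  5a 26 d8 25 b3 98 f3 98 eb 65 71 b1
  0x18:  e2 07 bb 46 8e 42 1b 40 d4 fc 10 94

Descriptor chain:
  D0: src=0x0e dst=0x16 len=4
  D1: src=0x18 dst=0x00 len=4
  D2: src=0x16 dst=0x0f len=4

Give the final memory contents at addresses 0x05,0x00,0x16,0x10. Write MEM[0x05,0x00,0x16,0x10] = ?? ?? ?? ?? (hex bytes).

D0: mem[0x16..0x19] <- [d8 25 b3 98]
D1: mem[0x00..0x03] <- [b3 98 bb 46]
D2: mem[0x0f..0x12] <- [d8 25 b3 98]
query mem[0x05]=0xef, mem[0x00]=0xb3, mem[0x16]=0xd8, mem[0x10]=0x25

MEM[0x05,0x00,0x16,0x10] = ef b3 d8 25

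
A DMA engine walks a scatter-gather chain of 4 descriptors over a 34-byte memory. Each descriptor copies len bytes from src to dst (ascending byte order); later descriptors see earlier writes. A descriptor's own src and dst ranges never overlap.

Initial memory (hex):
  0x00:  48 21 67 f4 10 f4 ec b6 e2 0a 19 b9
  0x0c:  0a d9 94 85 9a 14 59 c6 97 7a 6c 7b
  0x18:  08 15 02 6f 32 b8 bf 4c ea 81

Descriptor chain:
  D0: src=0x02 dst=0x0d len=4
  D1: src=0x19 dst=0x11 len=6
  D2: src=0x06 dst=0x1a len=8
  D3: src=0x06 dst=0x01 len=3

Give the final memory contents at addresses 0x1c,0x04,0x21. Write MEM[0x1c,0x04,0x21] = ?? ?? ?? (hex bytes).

D0: mem[0x0d..0x10] <- [67 f4 10 f4]
D1: mem[0x11..0x16] <- [15 02 6f 32 b8 bf]
D2: mem[0x1a..0x21] <- [ec b6 e2 0a 19 b9 0a 67]
D3: mem[0x01..0x03] <- [ec b6 e2]
query mem[0x1c]=0xe2, mem[0x04]=0x10, mem[0x21]=0x67

MEM[0x1c,0x04,0x21] = e2 10 67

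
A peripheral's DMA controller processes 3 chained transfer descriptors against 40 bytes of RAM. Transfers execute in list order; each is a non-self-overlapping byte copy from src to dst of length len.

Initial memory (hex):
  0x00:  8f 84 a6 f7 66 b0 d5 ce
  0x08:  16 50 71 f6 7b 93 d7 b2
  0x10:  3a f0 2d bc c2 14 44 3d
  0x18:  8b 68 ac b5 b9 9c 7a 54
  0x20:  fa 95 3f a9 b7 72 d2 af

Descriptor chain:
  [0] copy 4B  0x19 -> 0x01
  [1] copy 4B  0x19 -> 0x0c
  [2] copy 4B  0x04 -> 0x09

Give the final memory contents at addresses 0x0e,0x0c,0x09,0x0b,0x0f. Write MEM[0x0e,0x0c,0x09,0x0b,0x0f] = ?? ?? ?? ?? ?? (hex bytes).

  after D0: wrote 4B at 0x01 = 68acb5b9
  after D1: wrote 4B at 0x0c = 68acb5b9
  after D2: wrote 4B at 0x09 = b9b0d5ce
query mem[0x0e]=0xb5, mem[0x0c]=0xce, mem[0x09]=0xb9, mem[0x0b]=0xd5, mem[0x0f]=0xb9

MEM[0x0e,0x0c,0x09,0x0b,0x0f] = b5 ce b9 d5 b9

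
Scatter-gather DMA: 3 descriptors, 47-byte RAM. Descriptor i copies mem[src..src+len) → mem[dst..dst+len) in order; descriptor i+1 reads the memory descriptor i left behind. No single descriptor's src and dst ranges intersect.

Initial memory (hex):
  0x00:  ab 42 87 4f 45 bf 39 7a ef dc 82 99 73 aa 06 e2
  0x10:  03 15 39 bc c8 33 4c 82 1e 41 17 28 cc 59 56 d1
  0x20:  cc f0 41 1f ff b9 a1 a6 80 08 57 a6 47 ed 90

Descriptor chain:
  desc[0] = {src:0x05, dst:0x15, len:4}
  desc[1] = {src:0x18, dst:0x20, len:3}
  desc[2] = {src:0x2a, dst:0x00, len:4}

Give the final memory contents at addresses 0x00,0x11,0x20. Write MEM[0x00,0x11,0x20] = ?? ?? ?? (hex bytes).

MEM[0x00,0x11,0x20] = 57 15 ef

#0 dst[0x15+4] := {0xbf,0x39,0x7a,0xef}
#1 dst[0x20+3] := {0xef,0x41,0x17}
#2 dst[0x00+4] := {0x57,0xa6,0x47,0xed}
query mem[0x00]=0x57, mem[0x11]=0x15, mem[0x20]=0xef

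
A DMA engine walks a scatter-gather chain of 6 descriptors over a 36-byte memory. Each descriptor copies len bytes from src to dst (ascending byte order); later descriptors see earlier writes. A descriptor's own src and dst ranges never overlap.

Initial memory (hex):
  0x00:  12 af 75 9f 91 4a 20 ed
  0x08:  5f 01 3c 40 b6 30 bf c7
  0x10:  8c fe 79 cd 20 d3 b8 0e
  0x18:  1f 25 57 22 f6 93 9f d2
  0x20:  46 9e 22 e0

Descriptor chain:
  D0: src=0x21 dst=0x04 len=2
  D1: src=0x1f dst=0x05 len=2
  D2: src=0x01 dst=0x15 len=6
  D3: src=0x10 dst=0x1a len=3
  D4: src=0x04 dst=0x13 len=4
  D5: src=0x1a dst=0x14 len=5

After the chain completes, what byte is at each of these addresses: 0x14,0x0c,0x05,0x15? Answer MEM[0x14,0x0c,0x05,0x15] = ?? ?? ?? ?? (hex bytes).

MEM[0x14,0x0c,0x05,0x15] = 8c b6 d2 fe

  after D0: wrote 2B at 0x04 = 9e22
  after D1: wrote 2B at 0x05 = d246
  after D2: wrote 6B at 0x15 = af759f9ed246
  after D3: wrote 3B at 0x1a = 8cfe79
  after D4: wrote 4B at 0x13 = 9ed246ed
  after D5: wrote 5B at 0x14 = 8cfe79939f
query mem[0x14]=0x8c, mem[0x0c]=0xb6, mem[0x05]=0xd2, mem[0x15]=0xfe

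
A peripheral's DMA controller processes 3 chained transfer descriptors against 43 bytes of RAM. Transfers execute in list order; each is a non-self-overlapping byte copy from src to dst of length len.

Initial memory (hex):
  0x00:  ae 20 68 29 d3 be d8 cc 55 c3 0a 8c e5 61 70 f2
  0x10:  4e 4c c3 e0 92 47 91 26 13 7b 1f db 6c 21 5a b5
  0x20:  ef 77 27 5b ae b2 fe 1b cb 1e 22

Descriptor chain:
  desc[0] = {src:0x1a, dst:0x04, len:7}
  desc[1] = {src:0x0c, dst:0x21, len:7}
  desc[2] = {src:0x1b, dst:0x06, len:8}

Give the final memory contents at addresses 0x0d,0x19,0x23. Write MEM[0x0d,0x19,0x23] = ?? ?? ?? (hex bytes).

MEM[0x0d,0x19,0x23] = 61 7b 70

#0 dst[0x04+7] := {0x1f,0xdb,0x6c,0x21,0x5a,0xb5,0xef}
#1 dst[0x21+7] := {0xe5,0x61,0x70,0xf2,0x4e,0x4c,0xc3}
#2 dst[0x06+8] := {0xdb,0x6c,0x21,0x5a,0xb5,0xef,0xe5,0x61}
query mem[0x0d]=0x61, mem[0x19]=0x7b, mem[0x23]=0x70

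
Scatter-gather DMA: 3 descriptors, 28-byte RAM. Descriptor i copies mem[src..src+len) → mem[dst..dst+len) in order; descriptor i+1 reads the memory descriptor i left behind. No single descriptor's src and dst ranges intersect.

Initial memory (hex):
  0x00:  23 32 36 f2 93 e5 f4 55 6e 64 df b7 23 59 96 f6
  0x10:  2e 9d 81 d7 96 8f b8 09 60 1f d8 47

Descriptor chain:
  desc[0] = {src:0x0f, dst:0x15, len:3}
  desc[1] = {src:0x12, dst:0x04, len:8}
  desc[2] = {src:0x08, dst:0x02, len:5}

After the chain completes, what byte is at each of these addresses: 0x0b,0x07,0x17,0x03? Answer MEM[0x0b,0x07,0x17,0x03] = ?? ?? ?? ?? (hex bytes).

[0] 0x0f->0x15 len=3 : f6 2e 9d
[1] 0x12->0x04 len=8 : 81 d7 96 f6 2e 9d 60 1f
[2] 0x08->0x02 len=5 : 2e 9d 60 1f 23
query mem[0x0b]=0x1f, mem[0x07]=0xf6, mem[0x17]=0x9d, mem[0x03]=0x9d

MEM[0x0b,0x07,0x17,0x03] = 1f f6 9d 9d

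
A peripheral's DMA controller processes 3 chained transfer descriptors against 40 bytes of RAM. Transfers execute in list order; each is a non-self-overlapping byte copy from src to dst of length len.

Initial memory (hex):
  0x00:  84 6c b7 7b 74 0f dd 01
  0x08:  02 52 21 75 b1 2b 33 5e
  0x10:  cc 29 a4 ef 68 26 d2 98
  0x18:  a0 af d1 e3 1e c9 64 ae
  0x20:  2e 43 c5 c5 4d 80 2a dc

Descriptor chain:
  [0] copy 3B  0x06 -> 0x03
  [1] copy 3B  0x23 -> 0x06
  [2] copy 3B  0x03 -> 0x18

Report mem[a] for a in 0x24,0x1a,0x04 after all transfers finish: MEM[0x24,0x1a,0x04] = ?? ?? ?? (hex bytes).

#0 dst[0x03+3] := {0xdd,0x01,0x02}
#1 dst[0x06+3] := {0xc5,0x4d,0x80}
#2 dst[0x18+3] := {0xdd,0x01,0x02}
query mem[0x24]=0x4d, mem[0x1a]=0x02, mem[0x04]=0x01

MEM[0x24,0x1a,0x04] = 4d 02 01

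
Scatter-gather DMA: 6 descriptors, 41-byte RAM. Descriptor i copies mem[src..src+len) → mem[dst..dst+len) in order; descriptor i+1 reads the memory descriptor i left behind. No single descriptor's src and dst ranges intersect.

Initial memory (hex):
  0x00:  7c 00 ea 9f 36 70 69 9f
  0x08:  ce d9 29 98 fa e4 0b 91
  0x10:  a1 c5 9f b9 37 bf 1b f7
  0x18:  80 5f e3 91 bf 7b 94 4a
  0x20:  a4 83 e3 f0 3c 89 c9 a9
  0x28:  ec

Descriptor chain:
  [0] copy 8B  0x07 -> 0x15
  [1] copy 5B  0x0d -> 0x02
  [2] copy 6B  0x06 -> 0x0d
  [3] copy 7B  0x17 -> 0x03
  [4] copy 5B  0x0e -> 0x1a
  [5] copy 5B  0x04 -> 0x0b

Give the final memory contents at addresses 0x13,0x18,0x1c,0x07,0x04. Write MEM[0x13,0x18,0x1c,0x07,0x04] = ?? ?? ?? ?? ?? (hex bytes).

MEM[0x13,0x18,0x1c,0x07,0x04] = b9 29 d9 e4 29

  after D0: wrote 8B at 0x15 = 9fced92998fae40b
  after D1: wrote 5B at 0x02 = e40b91a1c5
  after D2: wrote 6B at 0x0d = c59fced92998
  after D3: wrote 7B at 0x03 = d92998fae40b7b
  after D4: wrote 5B at 0x1a = 9fced92998
  after D5: wrote 5B at 0x0b = 2998fae40b
query mem[0x13]=0xb9, mem[0x18]=0x29, mem[0x1c]=0xd9, mem[0x07]=0xe4, mem[0x04]=0x29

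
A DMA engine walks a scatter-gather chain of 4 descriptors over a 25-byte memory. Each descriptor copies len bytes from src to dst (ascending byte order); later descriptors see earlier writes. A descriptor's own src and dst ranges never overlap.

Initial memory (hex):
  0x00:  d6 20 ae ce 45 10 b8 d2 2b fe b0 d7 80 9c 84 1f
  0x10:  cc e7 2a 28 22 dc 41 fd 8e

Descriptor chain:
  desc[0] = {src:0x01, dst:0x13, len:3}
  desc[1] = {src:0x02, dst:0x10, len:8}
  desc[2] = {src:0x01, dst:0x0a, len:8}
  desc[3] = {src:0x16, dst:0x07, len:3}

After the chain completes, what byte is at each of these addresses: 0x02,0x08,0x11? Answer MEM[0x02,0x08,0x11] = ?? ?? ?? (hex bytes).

MEM[0x02,0x08,0x11] = ae fe 2b

D0: mem[0x13..0x15] <- [20 ae ce]
D1: mem[0x10..0x17] <- [ae ce 45 10 b8 d2 2b fe]
D2: mem[0x0a..0x11] <- [20 ae ce 45 10 b8 d2 2b]
D3: mem[0x07..0x09] <- [2b fe 8e]
query mem[0x02]=0xae, mem[0x08]=0xfe, mem[0x11]=0x2b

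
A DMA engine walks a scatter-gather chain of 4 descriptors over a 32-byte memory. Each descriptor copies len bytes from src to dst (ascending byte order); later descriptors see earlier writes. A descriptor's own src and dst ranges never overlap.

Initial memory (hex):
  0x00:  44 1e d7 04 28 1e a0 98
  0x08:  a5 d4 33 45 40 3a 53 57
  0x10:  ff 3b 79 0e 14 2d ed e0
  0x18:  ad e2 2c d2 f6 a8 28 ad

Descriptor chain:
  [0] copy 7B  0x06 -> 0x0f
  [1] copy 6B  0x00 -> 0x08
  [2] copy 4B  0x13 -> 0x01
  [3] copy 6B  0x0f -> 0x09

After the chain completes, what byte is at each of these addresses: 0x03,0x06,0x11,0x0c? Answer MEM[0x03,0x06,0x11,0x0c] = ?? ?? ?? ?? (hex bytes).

MEM[0x03,0x06,0x11,0x0c] = 40 a0 a5 d4

  after D0: wrote 7B at 0x0f = a098a5d4334540
  after D1: wrote 6B at 0x08 = 441ed704281e
  after D2: wrote 4B at 0x01 = 334540ed
  after D3: wrote 6B at 0x09 = a098a5d43345
query mem[0x03]=0x40, mem[0x06]=0xa0, mem[0x11]=0xa5, mem[0x0c]=0xd4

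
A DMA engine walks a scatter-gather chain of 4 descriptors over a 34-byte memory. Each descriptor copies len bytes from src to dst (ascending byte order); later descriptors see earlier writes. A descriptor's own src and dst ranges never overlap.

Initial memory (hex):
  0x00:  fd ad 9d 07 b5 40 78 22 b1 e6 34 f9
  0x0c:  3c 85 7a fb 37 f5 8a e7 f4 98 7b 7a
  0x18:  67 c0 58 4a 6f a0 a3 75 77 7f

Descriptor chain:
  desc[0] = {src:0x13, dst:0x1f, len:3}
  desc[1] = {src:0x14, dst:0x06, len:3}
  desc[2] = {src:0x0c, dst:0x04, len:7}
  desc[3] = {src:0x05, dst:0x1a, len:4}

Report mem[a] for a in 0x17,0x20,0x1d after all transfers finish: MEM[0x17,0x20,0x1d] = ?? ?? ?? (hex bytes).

  after D0: wrote 3B at 0x1f = e7f498
  after D1: wrote 3B at 0x06 = f4987b
  after D2: wrote 7B at 0x04 = 3c857afb37f58a
  after D3: wrote 4B at 0x1a = 857afb37
query mem[0x17]=0x7a, mem[0x20]=0xf4, mem[0x1d]=0x37

MEM[0x17,0x20,0x1d] = 7a f4 37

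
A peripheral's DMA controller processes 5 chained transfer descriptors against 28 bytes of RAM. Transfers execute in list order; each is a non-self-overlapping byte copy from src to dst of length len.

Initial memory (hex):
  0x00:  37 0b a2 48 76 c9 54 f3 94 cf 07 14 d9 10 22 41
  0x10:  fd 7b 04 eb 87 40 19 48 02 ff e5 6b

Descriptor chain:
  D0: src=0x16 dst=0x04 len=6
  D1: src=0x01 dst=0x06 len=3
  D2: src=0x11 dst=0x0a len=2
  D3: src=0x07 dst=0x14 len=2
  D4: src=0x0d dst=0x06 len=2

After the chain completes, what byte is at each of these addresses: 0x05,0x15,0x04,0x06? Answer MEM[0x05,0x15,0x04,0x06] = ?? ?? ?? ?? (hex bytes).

MEM[0x05,0x15,0x04,0x06] = 48 48 19 10

[0] 0x16->0x04 len=6 : 19 48 02 ff e5 6b
[1] 0x01->0x06 len=3 : 0b a2 48
[2] 0x11->0x0a len=2 : 7b 04
[3] 0x07->0x14 len=2 : a2 48
[4] 0x0d->0x06 len=2 : 10 22
query mem[0x05]=0x48, mem[0x15]=0x48, mem[0x04]=0x19, mem[0x06]=0x10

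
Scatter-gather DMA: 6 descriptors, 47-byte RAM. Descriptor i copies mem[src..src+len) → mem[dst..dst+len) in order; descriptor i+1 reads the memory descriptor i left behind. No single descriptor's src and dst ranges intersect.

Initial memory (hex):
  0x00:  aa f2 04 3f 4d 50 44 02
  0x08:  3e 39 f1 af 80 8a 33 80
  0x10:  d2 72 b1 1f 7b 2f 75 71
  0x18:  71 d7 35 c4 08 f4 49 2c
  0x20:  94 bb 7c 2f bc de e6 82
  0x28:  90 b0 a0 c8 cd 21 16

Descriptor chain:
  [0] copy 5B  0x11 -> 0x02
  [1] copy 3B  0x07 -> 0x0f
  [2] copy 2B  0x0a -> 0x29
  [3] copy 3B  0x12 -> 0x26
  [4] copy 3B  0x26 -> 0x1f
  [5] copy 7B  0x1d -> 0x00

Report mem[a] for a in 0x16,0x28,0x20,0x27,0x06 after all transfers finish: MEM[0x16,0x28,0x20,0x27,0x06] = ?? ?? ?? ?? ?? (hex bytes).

MEM[0x16,0x28,0x20,0x27,0x06] = 75 7b 1f 1f 2f

[0] 0x11->0x02 len=5 : 72 b1 1f 7b 2f
[1] 0x07->0x0f len=3 : 02 3e 39
[2] 0x0a->0x29 len=2 : f1 af
[3] 0x12->0x26 len=3 : b1 1f 7b
[4] 0x26->0x1f len=3 : b1 1f 7b
[5] 0x1d->0x00 len=7 : f4 49 b1 1f 7b 7c 2f
query mem[0x16]=0x75, mem[0x28]=0x7b, mem[0x20]=0x1f, mem[0x27]=0x1f, mem[0x06]=0x2f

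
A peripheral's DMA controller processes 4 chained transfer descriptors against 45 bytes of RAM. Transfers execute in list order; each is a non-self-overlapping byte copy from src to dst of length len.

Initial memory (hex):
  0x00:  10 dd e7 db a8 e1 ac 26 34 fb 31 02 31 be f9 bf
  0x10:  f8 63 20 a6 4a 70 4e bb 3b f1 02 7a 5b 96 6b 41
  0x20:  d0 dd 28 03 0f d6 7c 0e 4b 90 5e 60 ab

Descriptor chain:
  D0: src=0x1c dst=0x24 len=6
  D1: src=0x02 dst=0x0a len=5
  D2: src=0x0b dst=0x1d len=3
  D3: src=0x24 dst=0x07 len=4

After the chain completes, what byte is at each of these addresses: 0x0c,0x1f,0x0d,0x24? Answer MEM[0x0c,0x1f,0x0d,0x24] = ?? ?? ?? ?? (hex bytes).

MEM[0x0c,0x1f,0x0d,0x24] = a8 e1 e1 5b

#0 dst[0x24+6] := {0x5b,0x96,0x6b,0x41,0xd0,0xdd}
#1 dst[0x0a+5] := {0xe7,0xdb,0xa8,0xe1,0xac}
#2 dst[0x1d+3] := {0xdb,0xa8,0xe1}
#3 dst[0x07+4] := {0x5b,0x96,0x6b,0x41}
query mem[0x0c]=0xa8, mem[0x1f]=0xe1, mem[0x0d]=0xe1, mem[0x24]=0x5b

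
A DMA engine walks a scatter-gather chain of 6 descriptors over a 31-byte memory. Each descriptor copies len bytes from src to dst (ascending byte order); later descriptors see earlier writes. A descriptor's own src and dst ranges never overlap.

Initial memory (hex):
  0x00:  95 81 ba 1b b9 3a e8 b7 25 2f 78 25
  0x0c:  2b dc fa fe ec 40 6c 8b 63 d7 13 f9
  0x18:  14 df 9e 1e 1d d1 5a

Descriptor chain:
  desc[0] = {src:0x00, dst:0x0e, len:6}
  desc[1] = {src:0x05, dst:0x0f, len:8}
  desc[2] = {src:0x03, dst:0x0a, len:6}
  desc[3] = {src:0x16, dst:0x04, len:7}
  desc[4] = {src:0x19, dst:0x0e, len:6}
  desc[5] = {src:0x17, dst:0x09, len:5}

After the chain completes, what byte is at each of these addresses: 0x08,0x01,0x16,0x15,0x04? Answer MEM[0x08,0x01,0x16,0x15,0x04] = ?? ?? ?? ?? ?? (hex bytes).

  after D0: wrote 6B at 0x0e = 9581ba1bb93a
  after D1: wrote 8B at 0x0f = 3ae8b7252f78252b
  after D2: wrote 6B at 0x0a = 1bb93ae8b725
  after D3: wrote 7B at 0x04 = 2bf914df9e1e1d
  after D4: wrote 6B at 0x0e = df9e1e1dd15a
  after D5: wrote 5B at 0x09 = f914df9e1e
query mem[0x08]=0x9e, mem[0x01]=0x81, mem[0x16]=0x2b, mem[0x15]=0x25, mem[0x04]=0x2b

MEM[0x08,0x01,0x16,0x15,0x04] = 9e 81 2b 25 2b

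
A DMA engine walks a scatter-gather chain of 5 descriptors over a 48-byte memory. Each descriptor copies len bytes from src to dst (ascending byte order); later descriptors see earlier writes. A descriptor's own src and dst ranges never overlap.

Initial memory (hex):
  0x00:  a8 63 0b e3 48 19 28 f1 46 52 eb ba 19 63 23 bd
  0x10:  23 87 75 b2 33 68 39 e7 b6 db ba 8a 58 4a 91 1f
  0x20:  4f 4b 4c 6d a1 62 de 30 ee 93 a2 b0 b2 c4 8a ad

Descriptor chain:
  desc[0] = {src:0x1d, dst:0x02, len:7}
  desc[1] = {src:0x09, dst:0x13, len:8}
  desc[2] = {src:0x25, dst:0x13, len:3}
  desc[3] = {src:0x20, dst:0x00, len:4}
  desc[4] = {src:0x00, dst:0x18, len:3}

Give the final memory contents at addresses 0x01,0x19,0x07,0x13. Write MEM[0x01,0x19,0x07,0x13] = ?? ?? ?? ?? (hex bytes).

D0: mem[0x02..0x08] <- [4a 91 1f 4f 4b 4c 6d]
D1: mem[0x13..0x1a] <- [52 eb ba 19 63 23 bd 23]
D2: mem[0x13..0x15] <- [62 de 30]
D3: mem[0x00..0x03] <- [4f 4b 4c 6d]
D4: mem[0x18..0x1a] <- [4f 4b 4c]
query mem[0x01]=0x4b, mem[0x19]=0x4b, mem[0x07]=0x4c, mem[0x13]=0x62

MEM[0x01,0x19,0x07,0x13] = 4b 4b 4c 62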